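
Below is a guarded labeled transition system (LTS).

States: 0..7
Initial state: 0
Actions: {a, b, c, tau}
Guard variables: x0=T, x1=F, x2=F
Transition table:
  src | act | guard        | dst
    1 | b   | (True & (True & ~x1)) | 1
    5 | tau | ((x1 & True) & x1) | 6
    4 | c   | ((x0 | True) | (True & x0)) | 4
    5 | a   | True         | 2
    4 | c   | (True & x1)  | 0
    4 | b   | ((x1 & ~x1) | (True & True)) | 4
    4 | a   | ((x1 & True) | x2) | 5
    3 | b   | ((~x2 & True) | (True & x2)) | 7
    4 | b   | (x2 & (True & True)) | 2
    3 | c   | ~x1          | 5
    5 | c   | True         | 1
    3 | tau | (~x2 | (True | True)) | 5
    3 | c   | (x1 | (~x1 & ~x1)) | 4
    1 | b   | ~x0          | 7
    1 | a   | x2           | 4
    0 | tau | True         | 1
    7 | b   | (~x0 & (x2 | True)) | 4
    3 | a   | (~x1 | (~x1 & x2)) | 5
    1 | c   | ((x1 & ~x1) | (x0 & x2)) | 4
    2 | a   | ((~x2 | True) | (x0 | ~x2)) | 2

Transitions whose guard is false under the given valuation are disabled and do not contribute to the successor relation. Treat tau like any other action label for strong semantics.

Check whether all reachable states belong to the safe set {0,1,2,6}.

Answer: INVARIANT HOLDS

Analysis:
Safe = {0,1,2,6}
R = {0,1}
  0: ok
  1: ok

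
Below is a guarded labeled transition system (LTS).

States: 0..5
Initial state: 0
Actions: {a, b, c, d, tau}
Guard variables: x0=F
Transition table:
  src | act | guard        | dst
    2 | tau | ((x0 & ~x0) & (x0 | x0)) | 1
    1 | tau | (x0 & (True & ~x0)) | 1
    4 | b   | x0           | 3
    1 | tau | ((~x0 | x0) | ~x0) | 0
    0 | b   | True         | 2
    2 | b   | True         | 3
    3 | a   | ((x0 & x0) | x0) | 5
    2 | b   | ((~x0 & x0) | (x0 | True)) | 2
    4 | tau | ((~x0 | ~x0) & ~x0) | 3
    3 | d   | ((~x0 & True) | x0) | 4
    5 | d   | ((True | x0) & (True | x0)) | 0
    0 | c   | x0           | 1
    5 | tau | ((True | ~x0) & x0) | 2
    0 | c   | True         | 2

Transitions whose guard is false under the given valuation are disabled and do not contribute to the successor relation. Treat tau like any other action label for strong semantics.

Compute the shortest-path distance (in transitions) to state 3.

Answer: 2

Working:
Layered search for 3:
  L0 = {0}
  L1 = {2}
  L2 = {3}
depth(3)=2, e.g. b·b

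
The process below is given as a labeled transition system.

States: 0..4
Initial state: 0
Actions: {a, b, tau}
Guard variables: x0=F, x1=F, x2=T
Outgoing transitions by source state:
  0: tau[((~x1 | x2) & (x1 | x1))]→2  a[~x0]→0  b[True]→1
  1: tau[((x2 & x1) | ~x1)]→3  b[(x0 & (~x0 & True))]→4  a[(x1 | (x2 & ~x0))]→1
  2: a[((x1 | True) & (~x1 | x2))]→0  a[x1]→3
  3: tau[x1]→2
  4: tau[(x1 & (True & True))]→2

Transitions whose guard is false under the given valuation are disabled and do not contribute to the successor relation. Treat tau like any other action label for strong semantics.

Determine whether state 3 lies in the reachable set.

Answer: REACHABLE

Analysis:
5 transition(s) survive guard evaluation.
L0 = {0}
L1 = {1}  now seen {0,1}
L2 = {3}  now seen {0,1,3}
Reach set: {0,1,3}
Path to 3: b·tau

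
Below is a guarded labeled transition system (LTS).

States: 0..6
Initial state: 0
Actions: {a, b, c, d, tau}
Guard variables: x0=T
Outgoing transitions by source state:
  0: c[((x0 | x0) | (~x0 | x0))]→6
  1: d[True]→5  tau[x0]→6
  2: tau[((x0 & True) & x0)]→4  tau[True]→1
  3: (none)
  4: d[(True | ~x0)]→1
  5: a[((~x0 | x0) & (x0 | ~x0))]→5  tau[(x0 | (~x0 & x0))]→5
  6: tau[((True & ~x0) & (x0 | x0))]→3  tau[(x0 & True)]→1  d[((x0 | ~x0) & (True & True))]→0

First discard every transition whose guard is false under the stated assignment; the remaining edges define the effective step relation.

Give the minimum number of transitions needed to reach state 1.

Answer: 2

Working:
Layered search for 1:
  L0 = {0}
  L1 = {6}
  L2 = {1}
first hit 1 at d=2 via c·tau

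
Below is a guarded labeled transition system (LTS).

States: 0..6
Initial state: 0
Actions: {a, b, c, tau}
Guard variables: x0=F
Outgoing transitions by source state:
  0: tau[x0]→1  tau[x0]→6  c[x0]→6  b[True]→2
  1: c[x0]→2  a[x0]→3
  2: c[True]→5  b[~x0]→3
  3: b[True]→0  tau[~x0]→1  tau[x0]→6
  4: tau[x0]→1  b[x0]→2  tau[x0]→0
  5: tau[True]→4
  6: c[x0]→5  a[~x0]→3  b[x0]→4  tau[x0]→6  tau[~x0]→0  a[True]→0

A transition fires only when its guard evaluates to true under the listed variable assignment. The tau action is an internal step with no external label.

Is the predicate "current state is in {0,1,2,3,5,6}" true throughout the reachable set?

Safe = {0,1,2,3,5,6}
Reachable = {0,1,2,3,4,5}
  0: ✓
  1: ✓
  2: ✓
  3: ✓
  4: VIOLATES
  5: ✓
counterexample path to 4: b·c·tau

Answer: INVARIANT VIOLATED at state 4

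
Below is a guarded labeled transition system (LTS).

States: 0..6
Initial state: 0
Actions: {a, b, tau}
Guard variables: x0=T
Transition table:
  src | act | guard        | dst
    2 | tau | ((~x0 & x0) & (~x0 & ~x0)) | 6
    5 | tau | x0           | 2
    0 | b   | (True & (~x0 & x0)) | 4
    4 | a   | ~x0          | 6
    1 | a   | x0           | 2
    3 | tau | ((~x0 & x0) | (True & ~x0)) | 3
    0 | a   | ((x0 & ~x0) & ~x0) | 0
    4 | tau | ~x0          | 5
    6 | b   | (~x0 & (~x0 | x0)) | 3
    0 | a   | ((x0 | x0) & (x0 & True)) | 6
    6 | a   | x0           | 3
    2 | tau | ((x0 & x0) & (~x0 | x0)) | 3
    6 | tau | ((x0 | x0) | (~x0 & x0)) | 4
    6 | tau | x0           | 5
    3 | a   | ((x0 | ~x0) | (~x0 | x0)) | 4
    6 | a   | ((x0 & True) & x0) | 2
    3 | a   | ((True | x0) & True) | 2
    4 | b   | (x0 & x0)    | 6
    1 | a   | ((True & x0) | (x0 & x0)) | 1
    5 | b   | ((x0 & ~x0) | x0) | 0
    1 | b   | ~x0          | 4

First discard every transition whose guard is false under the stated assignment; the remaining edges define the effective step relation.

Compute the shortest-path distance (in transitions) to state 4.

Answer: 2

Working:
Layered search for 4:
  depth 0: {0}
  depth 1: {6}
  depth 2: {2,3,4,5}
4 enters at depth 2; path a·tau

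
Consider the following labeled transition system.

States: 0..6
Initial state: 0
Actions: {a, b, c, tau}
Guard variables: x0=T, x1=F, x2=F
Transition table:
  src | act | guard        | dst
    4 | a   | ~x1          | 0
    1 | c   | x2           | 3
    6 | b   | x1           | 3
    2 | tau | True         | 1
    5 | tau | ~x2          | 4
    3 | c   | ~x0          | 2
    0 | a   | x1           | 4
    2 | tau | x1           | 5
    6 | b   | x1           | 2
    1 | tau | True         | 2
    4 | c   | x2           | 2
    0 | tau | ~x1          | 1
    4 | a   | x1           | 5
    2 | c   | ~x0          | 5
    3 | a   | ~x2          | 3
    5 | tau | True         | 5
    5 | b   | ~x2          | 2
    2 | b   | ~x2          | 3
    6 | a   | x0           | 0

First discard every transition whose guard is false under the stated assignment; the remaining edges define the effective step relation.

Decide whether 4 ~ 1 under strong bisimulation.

Refine partition for ~:
  π0 = {{0,1,2,3,4,5,6}}
  π1 = {{0,1},{2,5},{3,4,6}}
  π2 = {{0},{1},{2},{3},{4,6},{5}}
Fixed point at round 3; 6 class(es).
4∈{4,6}, 1∈{1}

Answer: NOT BISIMILAR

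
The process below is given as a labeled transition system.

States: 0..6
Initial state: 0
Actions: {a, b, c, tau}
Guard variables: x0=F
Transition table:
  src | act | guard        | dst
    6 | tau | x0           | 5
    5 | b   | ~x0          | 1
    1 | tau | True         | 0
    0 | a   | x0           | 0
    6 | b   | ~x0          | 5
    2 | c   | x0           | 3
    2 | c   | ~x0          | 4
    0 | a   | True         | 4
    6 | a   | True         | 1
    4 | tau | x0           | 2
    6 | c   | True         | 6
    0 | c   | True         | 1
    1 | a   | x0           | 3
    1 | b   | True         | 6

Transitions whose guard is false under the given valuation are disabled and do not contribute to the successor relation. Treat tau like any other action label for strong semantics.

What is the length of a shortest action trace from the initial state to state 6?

BFS to 6:
  Layer 0: {0}
  Layer 1: {1,4}
  Layer 2: {6}
depth(6)=2, e.g. c·b

Answer: 2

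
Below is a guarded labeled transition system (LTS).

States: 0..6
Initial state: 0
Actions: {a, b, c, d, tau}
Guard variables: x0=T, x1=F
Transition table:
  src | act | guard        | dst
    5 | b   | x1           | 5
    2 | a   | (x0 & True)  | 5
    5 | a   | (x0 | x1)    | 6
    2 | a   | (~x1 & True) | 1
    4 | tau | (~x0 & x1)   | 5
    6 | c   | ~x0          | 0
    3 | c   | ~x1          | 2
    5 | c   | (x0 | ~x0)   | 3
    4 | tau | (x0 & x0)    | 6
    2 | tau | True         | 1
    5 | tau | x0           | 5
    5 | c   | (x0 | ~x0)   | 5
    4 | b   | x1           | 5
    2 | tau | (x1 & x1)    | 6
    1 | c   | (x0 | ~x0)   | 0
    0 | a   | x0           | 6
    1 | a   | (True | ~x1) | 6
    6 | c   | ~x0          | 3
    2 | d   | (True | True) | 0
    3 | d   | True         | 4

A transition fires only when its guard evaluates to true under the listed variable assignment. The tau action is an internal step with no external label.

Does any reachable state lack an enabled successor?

R = {0,6}
  0: a→6  [1 out]
  6: ∅  [STUCK]
Path to 6: a

Answer: DEADLOCK at state 6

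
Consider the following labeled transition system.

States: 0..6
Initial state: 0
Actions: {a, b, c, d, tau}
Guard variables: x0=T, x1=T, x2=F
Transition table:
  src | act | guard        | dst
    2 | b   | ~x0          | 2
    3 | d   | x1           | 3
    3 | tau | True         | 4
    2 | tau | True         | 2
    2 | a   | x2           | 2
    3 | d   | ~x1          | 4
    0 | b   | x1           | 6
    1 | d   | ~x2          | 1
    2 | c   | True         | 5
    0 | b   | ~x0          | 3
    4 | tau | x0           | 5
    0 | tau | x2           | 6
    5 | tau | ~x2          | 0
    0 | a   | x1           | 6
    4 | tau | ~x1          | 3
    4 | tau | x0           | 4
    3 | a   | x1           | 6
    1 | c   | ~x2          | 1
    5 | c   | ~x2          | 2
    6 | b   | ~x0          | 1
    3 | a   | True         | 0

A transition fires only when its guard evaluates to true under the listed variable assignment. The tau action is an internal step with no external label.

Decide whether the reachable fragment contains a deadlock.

Answer: DEADLOCK at state 6

Trace:
R = {0,6}
  0: a→6  b→6  [2 exit(s)]
  6: ∅  [deadlock]
witness 6: b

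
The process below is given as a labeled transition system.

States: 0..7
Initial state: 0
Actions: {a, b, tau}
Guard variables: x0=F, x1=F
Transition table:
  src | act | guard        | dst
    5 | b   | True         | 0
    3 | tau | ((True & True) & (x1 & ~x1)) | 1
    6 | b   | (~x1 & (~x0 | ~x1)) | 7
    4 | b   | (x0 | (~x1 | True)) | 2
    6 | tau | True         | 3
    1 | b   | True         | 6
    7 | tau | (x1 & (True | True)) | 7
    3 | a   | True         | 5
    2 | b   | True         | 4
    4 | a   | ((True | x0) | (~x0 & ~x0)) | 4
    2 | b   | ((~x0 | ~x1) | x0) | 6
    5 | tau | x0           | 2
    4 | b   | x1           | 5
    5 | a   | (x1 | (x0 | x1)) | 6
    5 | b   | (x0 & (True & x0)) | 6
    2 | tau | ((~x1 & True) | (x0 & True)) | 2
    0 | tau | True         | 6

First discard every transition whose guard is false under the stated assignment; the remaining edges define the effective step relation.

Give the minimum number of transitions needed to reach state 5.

Breadth-first toward 5:
  Layer 0: {0}
  Layer 1: {6}
  Layer 2: {3,7}
  Layer 3: {5}
first hit 5 at d=3 via tau·tau·a

Answer: 3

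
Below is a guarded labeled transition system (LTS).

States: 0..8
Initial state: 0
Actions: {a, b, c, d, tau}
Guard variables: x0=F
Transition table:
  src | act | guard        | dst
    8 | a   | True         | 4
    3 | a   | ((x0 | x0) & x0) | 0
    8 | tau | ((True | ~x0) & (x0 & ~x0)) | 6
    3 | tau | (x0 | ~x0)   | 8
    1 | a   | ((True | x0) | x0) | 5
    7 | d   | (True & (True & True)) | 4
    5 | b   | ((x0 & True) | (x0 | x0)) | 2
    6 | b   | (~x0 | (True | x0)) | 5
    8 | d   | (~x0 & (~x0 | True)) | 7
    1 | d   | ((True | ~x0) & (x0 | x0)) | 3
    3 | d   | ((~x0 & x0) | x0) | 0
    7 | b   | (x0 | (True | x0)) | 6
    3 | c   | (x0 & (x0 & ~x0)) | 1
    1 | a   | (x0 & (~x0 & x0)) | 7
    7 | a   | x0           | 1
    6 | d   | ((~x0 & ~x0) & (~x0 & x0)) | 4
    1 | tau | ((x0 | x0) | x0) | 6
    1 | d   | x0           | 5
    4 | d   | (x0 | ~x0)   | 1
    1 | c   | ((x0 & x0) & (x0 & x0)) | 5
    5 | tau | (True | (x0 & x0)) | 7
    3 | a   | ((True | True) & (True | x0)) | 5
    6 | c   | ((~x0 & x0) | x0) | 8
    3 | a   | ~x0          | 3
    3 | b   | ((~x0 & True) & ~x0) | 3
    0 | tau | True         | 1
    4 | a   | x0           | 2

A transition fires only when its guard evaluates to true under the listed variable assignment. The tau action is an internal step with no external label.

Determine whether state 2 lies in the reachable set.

Answer: UNREACHABLE

Working:
13 transition(s) survive guard evaluation.
Layer 0: {0}
Layer 1: {1}  cumulative {0,1}
Layer 2: {5}  cumulative {0,1,5}
Layer 3: {7}  cumulative {0,1,5,7}
Layer 4: {4,6}  cumulative {0,1,4,5,6,7}
R = {0,1,4,5,6,7}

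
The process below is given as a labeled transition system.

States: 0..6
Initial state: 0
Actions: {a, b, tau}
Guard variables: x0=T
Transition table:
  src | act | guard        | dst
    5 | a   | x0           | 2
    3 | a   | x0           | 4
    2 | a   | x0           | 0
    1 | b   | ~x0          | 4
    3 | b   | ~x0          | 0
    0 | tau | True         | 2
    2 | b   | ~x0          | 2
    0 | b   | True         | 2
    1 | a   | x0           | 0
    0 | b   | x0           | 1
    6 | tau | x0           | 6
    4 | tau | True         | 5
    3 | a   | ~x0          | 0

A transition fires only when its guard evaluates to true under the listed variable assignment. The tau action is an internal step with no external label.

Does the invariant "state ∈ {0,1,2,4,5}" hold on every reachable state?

Answer: INVARIANT HOLDS

Analysis:
Safe = {0,1,2,4,5}
R = {0,1,2}
  0: ✓
  1: ✓
  2: ✓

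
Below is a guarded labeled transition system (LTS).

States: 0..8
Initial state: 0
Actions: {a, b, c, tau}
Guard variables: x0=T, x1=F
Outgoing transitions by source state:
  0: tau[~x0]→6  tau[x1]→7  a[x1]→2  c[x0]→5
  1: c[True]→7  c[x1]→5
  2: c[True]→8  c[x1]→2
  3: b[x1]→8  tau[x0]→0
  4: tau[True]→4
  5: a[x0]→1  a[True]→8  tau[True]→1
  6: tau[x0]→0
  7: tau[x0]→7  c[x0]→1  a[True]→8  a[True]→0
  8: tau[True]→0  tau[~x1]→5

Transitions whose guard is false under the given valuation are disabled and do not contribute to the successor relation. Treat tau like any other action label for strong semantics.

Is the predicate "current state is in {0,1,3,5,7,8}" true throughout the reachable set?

Allowed set {0,1,3,5,7,8}
Reach set: {0,1,5,7,8}
  0: safe
  1: safe
  5: safe
  7: safe
  8: safe

Answer: INVARIANT HOLDS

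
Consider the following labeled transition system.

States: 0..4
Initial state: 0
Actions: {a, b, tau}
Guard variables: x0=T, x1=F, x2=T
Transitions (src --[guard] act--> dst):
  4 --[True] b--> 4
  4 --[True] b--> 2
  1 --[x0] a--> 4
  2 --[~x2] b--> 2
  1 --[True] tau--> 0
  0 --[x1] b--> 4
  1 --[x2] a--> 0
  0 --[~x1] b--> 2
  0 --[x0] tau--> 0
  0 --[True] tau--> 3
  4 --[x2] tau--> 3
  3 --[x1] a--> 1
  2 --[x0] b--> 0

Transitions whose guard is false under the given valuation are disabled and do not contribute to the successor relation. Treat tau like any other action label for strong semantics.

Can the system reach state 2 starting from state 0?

Answer: REACHABLE

Analysis:
10 transition(s) survive guard evaluation.
L0 = {0}
L1 = {2,3}  total {0,2,3}
Reachable = {0,2,3}
trace reaching 2: b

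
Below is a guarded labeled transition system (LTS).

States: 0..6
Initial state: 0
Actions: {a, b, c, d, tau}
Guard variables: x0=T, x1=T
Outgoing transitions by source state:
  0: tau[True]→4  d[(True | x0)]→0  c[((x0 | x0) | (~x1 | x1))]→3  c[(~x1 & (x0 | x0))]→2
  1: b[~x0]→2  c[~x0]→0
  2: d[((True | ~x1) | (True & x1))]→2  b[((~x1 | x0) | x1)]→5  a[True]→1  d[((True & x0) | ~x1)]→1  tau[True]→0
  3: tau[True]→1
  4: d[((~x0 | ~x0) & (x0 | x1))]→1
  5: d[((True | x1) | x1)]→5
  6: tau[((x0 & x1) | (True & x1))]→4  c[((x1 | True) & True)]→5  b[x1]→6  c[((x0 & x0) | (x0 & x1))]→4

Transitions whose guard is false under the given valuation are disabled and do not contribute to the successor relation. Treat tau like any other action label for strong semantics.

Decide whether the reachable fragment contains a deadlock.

Answer: DEADLOCK at state 1

Analysis:
R = {0,1,3,4}
  0: c→3  d→0  tau→4  [3 out]
  1: ∅  [STUCK]
  3: tau→1  [1 out]
  4: ∅  [STUCK]
witness 1: c·tau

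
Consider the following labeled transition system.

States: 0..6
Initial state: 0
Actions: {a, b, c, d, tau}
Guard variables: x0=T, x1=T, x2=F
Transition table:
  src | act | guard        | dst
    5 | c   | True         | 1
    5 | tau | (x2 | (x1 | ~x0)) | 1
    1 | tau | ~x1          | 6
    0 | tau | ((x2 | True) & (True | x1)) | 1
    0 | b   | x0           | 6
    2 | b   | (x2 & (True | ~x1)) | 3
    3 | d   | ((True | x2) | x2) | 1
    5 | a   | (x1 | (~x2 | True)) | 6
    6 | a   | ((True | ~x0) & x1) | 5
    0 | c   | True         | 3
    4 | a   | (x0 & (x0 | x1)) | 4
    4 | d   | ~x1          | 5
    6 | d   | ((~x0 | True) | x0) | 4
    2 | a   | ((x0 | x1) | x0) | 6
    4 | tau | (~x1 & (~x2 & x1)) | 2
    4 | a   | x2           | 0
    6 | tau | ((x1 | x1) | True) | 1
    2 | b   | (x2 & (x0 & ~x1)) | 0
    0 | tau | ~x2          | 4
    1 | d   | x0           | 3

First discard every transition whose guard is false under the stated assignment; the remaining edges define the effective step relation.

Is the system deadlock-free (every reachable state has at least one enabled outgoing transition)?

Reachable = {0,1,3,4,5,6}
  0: b→6  c→3  tau→1  tau→4  [deg 4]
  1: d→3  [deg 1]
  3: d→1  [deg 1]
  4: a→4  [deg 1]
  5: a→6  c→1  tau→1  [deg 3]
  6: a→5  d→4  tau→1  [deg 3]

Answer: DEADLOCK-FREE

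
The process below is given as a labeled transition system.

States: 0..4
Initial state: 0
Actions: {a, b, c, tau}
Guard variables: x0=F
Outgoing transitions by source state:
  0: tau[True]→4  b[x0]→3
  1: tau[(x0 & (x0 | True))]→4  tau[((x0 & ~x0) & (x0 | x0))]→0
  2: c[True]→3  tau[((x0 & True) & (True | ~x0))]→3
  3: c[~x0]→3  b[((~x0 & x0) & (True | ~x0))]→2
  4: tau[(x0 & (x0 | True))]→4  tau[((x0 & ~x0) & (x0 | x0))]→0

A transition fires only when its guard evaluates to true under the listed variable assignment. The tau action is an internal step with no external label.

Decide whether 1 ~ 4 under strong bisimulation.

Answer: BISIMILAR

Trace:
Refine partition for ~:
  P[0] = {{0,1,2,3,4}}
  P[1] = {{0},{1,4},{2,3}}
3 equivalence class(es) (converged in 2)
[1]={1,4}  [4]={1,4}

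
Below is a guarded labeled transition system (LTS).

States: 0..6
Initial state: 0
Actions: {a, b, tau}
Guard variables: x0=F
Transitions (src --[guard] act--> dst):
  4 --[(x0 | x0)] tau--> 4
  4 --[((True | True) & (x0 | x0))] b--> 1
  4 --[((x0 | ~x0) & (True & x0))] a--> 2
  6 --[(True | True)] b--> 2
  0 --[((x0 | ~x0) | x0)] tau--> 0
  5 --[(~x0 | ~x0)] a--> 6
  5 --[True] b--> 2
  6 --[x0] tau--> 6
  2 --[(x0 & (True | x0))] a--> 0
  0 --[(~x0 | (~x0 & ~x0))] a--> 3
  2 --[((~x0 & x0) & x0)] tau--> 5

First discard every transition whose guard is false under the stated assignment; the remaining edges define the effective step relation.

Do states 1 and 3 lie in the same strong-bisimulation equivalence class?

Compute ~ classes (split until stable):
  π0 = {{0,1,2,3,4,5,6}}
  π1 = {{0},{1,2,3,4},{5},{6}}
Fixed point at round 2; 4 class(es).
[1]={1,2,3,4}  [3]={1,2,3,4}

Answer: BISIMILAR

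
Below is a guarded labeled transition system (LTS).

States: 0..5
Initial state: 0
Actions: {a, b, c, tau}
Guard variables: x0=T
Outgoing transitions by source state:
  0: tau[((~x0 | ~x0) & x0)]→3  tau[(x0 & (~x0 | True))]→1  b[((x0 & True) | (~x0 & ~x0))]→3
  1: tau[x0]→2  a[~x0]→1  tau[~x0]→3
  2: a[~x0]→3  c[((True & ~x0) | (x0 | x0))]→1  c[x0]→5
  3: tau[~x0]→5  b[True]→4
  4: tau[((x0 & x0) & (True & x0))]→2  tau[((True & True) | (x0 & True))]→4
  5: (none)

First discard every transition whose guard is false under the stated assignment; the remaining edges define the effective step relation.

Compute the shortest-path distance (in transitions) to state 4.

BFS to 4:
  Layer 0: {0}
  Layer 1: {1,3}
  Layer 2: {2,4}
first hit 4 at d=2 via b·b

Answer: 2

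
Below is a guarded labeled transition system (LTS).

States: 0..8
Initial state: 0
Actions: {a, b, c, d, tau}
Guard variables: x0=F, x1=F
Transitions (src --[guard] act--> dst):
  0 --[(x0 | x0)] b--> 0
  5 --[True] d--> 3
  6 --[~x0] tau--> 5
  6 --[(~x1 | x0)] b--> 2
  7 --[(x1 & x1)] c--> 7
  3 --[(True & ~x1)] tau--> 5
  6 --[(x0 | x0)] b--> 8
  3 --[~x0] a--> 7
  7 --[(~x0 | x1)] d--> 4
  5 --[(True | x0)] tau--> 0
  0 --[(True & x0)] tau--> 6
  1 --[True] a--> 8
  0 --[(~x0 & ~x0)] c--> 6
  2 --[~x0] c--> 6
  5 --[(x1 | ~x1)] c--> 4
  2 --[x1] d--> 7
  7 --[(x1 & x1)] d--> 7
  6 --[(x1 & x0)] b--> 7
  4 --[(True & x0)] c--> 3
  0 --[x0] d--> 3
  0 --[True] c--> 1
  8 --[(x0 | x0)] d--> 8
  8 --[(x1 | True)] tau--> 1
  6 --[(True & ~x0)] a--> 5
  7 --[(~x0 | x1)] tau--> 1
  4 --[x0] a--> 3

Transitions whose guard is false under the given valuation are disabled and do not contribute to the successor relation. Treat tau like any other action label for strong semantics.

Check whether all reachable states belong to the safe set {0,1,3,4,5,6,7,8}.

Answer: INVARIANT VIOLATED at state 2

Trace:
Safe = {0,1,3,4,5,6,7,8}
Reachable = {0,1,2,3,4,5,6,7,8}
  0: ✓
  1: ✓
  2: ✗ unsafe
  3: ✓
  4: ✓
  5: ✓
  6: ✓
  7: ✓
  8: ✓
reach 2 via c·b — violates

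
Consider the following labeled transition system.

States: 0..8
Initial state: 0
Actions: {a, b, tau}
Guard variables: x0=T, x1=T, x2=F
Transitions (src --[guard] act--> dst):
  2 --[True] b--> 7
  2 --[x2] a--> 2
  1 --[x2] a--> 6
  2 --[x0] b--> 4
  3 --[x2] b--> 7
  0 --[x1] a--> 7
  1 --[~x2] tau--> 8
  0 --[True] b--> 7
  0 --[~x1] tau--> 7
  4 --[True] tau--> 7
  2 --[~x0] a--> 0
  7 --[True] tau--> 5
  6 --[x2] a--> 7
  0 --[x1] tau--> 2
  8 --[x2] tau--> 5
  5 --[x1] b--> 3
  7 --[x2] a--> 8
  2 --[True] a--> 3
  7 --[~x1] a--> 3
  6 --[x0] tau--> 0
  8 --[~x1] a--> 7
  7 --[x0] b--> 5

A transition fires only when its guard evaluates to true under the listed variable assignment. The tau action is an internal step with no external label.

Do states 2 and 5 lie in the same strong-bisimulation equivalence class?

Answer: NOT BISIMILAR

Trace:
Bisimulation quotient by refinement:
  π0 = {{0,1,2,3,4,5,6,7,8}}
  π1 = {{0},{1,4,6},{2},{3,8},{5},{7}}
  π2 = {{0},{1},{2},{3,8},{4},{5},{6},{7}}
Fixed point at round 3; 8 class(es).
[2]={2}  [5]={5}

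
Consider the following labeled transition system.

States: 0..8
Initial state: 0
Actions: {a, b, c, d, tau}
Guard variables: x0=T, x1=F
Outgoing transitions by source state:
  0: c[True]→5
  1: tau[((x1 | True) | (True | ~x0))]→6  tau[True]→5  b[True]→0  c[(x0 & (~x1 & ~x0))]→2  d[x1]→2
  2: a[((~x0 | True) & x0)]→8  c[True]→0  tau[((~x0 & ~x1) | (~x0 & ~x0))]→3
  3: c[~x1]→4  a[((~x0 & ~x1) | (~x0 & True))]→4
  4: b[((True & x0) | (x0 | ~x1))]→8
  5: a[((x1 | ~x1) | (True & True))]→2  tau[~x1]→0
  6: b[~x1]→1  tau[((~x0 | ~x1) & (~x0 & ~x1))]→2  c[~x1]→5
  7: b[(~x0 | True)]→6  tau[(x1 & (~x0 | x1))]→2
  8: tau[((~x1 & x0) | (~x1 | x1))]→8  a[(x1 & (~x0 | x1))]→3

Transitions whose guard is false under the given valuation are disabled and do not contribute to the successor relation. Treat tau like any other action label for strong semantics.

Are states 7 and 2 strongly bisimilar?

Answer: NOT BISIMILAR

Analysis:
Compute ~ classes (split until stable):
  P[0] = {{0,1,2,3,4,5,6,7,8}}
  P[1] = {{0,3},{1},{2},{4,7},{5},{6},{8}}
  P[2] = {{0},{1},{2},{3},{4},{5},{6},{7},{8}}
Fixed point at round 3; 9 class(es).
[7]={7}  [2]={2}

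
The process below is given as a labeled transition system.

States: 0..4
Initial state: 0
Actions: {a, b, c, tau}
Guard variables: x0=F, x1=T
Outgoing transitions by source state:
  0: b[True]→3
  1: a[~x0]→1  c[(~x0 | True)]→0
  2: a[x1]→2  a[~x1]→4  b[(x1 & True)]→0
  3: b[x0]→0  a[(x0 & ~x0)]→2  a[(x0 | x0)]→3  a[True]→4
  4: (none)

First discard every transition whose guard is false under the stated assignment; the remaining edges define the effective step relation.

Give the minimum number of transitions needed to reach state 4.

Answer: 2

Analysis:
BFS to 4:
  Layer 0: {0}
  Layer 1: {3}
  Layer 2: {4}
first hit 4 at d=2 via b·a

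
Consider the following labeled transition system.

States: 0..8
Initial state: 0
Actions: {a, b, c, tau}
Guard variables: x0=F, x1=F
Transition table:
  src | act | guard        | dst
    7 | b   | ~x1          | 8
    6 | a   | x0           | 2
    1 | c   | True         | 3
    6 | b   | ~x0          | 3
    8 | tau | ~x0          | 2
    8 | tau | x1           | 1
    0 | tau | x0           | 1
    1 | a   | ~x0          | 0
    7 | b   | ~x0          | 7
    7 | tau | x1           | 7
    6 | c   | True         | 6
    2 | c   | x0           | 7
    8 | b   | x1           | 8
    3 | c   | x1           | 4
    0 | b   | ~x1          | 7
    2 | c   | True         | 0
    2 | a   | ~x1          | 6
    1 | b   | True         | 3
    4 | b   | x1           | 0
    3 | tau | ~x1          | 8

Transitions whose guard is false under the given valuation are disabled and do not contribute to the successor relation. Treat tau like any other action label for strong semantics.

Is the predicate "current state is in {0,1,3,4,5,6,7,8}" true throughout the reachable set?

Safe = {0,1,3,4,5,6,7,8}
Reachable = {0,2,3,6,7,8}
  0: ok
  2: ✗ unsafe
  3: ok
  6: ok
  7: ok
  8: ok
witness against invariant: b·b·tau → 2

Answer: INVARIANT VIOLATED at state 2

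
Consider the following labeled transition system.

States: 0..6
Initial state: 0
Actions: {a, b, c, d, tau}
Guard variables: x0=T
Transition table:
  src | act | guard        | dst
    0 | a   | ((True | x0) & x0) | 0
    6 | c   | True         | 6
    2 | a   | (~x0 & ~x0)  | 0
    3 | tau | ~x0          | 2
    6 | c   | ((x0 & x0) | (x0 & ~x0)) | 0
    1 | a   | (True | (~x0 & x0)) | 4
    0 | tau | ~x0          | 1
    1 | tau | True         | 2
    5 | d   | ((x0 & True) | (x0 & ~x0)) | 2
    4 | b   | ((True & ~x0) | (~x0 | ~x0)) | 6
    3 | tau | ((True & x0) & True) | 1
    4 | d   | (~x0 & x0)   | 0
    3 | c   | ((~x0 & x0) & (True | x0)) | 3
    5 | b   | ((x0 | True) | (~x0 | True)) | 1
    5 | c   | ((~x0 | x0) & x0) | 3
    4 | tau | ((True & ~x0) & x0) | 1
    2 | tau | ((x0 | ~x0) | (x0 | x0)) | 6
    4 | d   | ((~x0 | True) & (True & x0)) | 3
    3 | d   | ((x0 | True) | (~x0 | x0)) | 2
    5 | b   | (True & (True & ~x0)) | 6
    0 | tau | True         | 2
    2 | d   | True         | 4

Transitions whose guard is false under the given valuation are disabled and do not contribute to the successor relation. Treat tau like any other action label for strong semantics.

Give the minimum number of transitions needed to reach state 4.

Layered search for 4:
  depth 0: {0}
  depth 1: {2}
  depth 2: {4,6}
4 enters at depth 2; path tau·d

Answer: 2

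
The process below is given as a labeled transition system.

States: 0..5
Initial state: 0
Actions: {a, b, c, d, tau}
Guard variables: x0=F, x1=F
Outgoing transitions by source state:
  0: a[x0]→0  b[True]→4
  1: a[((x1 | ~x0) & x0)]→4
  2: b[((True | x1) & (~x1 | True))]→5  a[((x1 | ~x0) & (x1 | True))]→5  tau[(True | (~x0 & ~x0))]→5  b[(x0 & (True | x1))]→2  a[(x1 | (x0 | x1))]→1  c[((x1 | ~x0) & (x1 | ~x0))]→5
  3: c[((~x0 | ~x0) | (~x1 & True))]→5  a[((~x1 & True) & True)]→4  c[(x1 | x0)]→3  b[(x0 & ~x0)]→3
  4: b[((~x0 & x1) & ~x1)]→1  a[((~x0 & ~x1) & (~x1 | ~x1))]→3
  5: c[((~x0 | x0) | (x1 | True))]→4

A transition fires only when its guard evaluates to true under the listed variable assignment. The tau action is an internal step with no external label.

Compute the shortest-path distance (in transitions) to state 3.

Answer: 2

Trace:
BFS to 3:
  L0 = {0}
  L1 = {4}
  L2 = {3}
3 enters at depth 2; path b·a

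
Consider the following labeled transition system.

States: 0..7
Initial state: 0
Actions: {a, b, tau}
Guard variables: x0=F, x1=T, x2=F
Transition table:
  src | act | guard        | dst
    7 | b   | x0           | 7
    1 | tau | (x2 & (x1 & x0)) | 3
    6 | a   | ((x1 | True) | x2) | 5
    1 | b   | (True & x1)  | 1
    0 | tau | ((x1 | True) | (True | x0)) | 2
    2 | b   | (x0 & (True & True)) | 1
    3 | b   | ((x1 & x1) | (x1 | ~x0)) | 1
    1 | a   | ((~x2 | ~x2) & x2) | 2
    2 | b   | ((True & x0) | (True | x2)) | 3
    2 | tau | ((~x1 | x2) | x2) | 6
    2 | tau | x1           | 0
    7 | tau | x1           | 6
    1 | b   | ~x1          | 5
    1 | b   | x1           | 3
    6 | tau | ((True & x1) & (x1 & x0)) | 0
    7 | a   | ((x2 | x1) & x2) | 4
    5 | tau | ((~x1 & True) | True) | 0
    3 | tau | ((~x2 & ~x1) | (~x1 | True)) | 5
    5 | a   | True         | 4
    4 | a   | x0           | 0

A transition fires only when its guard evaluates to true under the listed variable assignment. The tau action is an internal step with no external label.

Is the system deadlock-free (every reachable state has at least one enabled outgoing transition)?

Reachable = {0,1,2,3,4,5}
  0: tau→2  [1 exit(s)]
  1: b→1  b→3  [2 exit(s)]
  2: b→3  tau→0  [2 exit(s)]
  3: b→1  tau→5  [2 exit(s)]
  4: ∅  [deadlock]
  5: a→4  tau→0  [2 exit(s)]
Path to 4: tau·b·tau·a

Answer: DEADLOCK at state 4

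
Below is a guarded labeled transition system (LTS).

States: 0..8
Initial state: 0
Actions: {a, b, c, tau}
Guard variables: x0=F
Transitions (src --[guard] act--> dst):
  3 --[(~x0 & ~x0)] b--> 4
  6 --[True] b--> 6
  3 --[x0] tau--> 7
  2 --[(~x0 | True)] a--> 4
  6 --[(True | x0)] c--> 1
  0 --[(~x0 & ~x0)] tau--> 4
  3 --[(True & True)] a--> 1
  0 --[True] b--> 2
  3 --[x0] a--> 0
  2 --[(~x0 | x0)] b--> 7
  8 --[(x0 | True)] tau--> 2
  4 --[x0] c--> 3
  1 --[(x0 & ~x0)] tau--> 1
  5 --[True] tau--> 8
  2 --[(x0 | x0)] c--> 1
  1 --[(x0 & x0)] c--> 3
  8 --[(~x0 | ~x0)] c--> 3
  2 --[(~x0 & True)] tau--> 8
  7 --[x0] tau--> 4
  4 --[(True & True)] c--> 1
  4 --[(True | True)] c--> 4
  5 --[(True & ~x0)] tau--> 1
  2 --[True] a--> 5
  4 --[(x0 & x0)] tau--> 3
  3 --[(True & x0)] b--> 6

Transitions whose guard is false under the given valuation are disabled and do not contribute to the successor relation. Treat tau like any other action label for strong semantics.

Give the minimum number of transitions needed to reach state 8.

Answer: 2

Working:
BFS to 8:
  Layer 0: {0}
  Layer 1: {2,4}
  Layer 2: {1,5,7,8}
8 enters at depth 2; path b·tau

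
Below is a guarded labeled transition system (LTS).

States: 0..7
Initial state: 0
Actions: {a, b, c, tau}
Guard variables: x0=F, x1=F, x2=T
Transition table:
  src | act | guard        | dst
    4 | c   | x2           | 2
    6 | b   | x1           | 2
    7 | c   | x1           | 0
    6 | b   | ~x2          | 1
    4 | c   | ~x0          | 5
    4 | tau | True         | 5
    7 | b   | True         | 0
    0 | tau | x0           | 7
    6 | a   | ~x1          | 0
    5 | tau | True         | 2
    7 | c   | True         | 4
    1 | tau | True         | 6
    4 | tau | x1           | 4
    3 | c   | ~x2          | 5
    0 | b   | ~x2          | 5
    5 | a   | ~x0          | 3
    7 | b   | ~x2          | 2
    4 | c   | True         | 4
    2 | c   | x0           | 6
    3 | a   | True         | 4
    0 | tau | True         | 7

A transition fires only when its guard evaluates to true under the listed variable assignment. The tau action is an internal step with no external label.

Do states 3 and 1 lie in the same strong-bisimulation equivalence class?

Answer: NOT BISIMILAR

Analysis:
Bisimulation quotient by refinement:
  round 0: {{0,1,2,3,4,5,6,7}}
  round 1: {{0,1},{2},{3,6},{4},{5},{7}}
  round 2: {{0},{1},{2},{3},{4},{5},{6},{7}}
8 equivalence class(es) (converged in 3)
3∈{3}, 1∈{1}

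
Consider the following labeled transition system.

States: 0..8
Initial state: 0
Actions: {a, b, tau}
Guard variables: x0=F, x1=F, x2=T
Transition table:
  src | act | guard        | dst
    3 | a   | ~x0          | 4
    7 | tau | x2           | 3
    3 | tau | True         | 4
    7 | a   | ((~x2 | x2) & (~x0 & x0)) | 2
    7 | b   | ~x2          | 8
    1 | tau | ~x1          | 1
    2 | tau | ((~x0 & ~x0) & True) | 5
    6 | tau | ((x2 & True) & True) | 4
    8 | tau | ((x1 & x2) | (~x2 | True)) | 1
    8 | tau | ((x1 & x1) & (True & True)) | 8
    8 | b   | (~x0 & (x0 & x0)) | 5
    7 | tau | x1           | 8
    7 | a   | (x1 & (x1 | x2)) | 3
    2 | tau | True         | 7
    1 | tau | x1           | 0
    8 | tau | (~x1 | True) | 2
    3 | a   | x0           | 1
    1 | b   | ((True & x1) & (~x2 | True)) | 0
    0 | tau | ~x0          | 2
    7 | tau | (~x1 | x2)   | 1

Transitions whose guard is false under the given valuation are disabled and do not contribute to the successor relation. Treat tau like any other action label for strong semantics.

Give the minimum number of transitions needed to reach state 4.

Layered search for 4:
  L0 = {0}
  L1 = {2}
  L2 = {5,7}
  L3 = {1,3}
  L4 = {4}
depth(4)=4, e.g. tau·tau·tau·a

Answer: 4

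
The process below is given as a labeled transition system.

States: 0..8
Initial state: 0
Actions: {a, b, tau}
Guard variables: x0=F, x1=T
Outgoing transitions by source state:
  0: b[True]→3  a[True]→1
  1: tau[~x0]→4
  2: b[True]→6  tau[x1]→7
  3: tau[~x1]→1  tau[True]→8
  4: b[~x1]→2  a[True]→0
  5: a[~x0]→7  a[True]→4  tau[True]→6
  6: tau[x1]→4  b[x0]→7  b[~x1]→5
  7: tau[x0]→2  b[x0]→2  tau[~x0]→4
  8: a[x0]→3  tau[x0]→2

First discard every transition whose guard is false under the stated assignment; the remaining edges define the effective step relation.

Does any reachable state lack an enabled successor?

Reachable = {0,1,3,4,8}
  0: a→1  b→3  [2 exit(s)]
  1: tau→4  [1 exit(s)]
  3: tau→8  [1 exit(s)]
  4: a→0  [1 exit(s)]
  8: ∅  [STUCK]
witness 8: b·tau

Answer: DEADLOCK at state 8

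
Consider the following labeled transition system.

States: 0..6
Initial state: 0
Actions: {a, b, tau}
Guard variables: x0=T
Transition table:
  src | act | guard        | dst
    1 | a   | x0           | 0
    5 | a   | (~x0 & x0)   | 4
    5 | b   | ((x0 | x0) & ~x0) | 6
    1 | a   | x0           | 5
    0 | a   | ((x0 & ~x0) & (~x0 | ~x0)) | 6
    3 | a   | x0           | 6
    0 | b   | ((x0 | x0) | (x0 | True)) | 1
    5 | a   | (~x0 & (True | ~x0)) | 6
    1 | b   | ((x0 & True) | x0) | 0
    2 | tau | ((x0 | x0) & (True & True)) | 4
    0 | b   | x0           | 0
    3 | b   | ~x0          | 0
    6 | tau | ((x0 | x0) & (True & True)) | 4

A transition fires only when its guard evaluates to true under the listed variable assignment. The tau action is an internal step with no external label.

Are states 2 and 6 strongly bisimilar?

Answer: BISIMILAR

Analysis:
Compute ~ classes (split until stable):
  P[0] = {{0,1,2,3,4,5,6}}
  P[1] = {{0},{1},{2,6},{3},{4,5}}
stable after 2 split(s): 5 block(s)
2∈{2,6}, 6∈{2,6}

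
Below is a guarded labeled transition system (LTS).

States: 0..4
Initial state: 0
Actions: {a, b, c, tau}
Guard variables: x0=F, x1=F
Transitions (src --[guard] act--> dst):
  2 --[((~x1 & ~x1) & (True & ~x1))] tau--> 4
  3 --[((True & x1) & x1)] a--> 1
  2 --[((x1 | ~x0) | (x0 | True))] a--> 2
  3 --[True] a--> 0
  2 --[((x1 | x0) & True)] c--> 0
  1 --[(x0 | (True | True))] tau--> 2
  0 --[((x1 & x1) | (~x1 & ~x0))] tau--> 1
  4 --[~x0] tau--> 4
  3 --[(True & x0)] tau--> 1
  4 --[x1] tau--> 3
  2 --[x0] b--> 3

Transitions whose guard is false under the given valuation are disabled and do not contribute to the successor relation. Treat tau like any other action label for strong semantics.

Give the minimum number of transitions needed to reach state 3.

Answer: UNREACHABLE

Analysis:
Layered search for 3:
  depth 0: {0}
  depth 1: {1}
  depth 2: {2}
  depth 3: {4}
3 never appears.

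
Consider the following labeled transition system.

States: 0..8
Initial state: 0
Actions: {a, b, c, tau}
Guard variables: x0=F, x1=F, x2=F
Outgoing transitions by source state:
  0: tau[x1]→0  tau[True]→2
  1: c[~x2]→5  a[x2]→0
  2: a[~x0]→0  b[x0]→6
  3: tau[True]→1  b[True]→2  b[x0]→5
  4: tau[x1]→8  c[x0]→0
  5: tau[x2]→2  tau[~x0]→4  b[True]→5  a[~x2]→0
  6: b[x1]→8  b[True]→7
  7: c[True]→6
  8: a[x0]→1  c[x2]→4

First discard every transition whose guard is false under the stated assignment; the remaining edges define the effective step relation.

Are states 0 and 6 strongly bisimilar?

Answer: NOT BISIMILAR

Trace:
Compute ~ classes (split until stable):
  P[0] = {{0,1,2,3,4,5,6,7,8}}
  P[1] = {{0},{1,7},{2},{3},{4,8},{5},{6}}
  P[2] = {{0},{1},{2},{3},{4,8},{5},{6},{7}}
stable after 3 split(s): 8 block(s)
0∈{0}, 6∈{6}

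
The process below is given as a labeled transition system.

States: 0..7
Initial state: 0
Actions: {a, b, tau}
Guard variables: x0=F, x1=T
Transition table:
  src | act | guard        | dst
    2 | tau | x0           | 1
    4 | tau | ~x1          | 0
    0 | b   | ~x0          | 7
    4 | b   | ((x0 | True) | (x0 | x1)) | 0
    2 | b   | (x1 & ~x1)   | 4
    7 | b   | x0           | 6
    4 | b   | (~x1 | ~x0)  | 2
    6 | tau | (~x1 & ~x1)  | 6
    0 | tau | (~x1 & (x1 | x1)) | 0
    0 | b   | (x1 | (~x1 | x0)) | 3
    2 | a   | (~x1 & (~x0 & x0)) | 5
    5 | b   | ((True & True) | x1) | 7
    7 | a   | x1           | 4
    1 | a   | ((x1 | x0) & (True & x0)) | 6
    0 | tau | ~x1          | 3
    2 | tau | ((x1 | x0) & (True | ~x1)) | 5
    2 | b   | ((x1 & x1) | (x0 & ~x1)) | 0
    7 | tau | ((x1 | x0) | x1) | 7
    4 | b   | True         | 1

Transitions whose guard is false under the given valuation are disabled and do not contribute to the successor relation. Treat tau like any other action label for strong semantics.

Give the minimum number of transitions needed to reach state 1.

BFS to 1:
  depth 0: {0}
  depth 1: {3,7}
  depth 2: {4}
  depth 3: {1,2}
1 enters at depth 3; path b·a·b

Answer: 3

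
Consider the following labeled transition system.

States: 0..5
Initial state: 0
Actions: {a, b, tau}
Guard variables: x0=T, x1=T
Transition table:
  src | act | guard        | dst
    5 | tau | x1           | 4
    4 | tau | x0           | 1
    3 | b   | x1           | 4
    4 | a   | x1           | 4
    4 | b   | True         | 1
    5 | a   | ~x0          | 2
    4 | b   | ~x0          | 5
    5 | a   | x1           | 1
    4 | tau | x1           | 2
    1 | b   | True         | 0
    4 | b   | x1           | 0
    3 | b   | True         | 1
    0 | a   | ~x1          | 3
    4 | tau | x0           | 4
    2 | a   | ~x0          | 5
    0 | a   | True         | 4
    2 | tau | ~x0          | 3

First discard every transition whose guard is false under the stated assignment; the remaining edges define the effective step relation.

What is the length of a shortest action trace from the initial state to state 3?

Answer: UNREACHABLE

Working:
Breadth-first toward 3:
  L0 = {0}
  L1 = {4}
  L2 = {1,2}
3 never appears.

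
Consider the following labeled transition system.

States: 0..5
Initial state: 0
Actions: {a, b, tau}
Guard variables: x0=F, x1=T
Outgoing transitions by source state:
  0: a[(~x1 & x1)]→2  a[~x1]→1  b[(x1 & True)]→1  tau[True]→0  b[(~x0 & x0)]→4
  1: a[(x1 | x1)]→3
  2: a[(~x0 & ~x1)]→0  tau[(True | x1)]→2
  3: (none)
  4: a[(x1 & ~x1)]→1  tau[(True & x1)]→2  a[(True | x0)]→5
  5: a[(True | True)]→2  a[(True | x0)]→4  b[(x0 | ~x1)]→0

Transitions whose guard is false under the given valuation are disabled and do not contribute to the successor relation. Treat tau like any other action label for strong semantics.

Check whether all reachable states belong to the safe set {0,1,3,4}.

Answer: INVARIANT HOLDS

Working:
Inv-set: {0,1,3,4}
Reach set: {0,1,3}
  0: safe
  1: safe
  3: safe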